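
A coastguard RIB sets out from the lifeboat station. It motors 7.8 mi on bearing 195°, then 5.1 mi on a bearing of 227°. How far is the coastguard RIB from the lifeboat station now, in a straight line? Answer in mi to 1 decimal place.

Leg 1 (195°, 7.8 mi): east 7.8 sin 195° = -2.02, north 7.8 cos 195° = -7.53
Leg 2 (227°, 5.1 mi): east 5.1 sin 227° = -3.73, north 5.1 cos 227° = -3.48
Net: -5.75 east, -11.01 north. Distance = √((-5.75)² + (-11.01)²) = 12.423 mi.

12.4 mi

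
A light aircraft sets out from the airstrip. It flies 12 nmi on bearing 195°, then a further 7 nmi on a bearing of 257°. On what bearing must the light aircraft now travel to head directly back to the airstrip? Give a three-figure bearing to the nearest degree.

Leg 1 (195°, 12 nmi): east 12 sin 195° = -3.11, north 12 cos 195° = -11.59
Leg 2 (257°, 7 nmi): east 7 sin 257° = -6.82, north 7 cos 257° = -1.57
Net displacement: -9.93 east, -13.17 north. Direction back to start is (9.93, 13.17): bearing = atan2(9.93, 13.17) mod 360° = 37.01° ≈ 037°.

037°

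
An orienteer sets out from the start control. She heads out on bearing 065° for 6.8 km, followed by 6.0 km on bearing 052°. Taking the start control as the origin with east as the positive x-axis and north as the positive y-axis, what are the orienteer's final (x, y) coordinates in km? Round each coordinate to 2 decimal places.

(10.89, 6.57)

Leg 1 (065°, 6.8 km): east 6.8 sin 65° = 6.16, north 6.8 cos 65° = 2.87
Leg 2 (052°, 6.0 km): east 6.0 sin 52° = 4.73, north 6.0 cos 52° = 3.69
Summing: 10.89 km east, 6.57 km north → (10.89, 6.57).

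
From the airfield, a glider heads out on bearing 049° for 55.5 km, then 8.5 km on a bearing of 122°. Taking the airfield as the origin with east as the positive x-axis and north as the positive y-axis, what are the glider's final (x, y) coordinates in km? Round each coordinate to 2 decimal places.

Leg 1 (049°, 55.5 km): east 55.5 sin 49° = 41.89, north 55.5 cos 49° = 36.41
Leg 2 (122°, 8.5 km): east 8.5 sin 122° = 7.21, north 8.5 cos 122° = -4.50
Summing: 49.09 km east, 31.91 km north → (49.09, 31.91).

(49.09, 31.91)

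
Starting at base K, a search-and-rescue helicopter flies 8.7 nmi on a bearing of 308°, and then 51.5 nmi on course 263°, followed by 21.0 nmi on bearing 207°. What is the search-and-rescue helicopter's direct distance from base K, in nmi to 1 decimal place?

Leg 1 (308°, 8.7 nmi): east 8.7 sin 308° = -6.86, north 8.7 cos 308° = 5.36
Leg 2 (263°, 51.5 nmi): east 51.5 sin 263° = -51.12, north 51.5 cos 263° = -6.28
Leg 3 (207°, 21.0 nmi): east 21.0 sin 207° = -9.53, north 21.0 cos 207° = -18.71
Net: -67.51 east, -19.63 north. Distance = √((-67.51)² + (-19.63)²) = 70.302 nmi.

70.3 nmi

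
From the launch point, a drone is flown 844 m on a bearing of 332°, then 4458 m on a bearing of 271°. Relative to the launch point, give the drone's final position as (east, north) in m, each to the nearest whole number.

(-4854, 823)

Leg 1 (332°, 844 m): east 844 sin 332° = -396.23, north 844 cos 332° = 745.21
Leg 2 (271°, 4458 m): east 4458 sin 271° = -4457.32, north 4458 cos 271° = 77.80
Summing: -4853.56 m east, 823.01 m north → (-4854, 823).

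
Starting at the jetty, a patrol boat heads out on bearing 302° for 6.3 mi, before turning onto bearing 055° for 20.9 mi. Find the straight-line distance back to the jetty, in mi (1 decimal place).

19.3 mi

Leg 1 (302°, 6.3 mi): east 6.3 sin 302° = -5.34, north 6.3 cos 302° = 3.34
Leg 2 (055°, 20.9 mi): east 20.9 sin 55° = 17.12, north 20.9 cos 55° = 11.99
Net: 11.78 east, 15.33 north. Distance = √((11.78)² + (15.33)²) = 19.329 mi.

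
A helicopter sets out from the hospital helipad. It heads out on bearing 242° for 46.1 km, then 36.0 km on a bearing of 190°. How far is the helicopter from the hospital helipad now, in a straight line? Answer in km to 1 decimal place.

73.9 km

Leg 1 (242°, 46.1 km): east 46.1 sin 242° = -40.70, north 46.1 cos 242° = -21.64
Leg 2 (190°, 36.0 km): east 36.0 sin 190° = -6.25, north 36.0 cos 190° = -35.45
Net: -46.96 east, -57.10 north. Distance = √((-46.96)² + (-57.10)²) = 73.924 km.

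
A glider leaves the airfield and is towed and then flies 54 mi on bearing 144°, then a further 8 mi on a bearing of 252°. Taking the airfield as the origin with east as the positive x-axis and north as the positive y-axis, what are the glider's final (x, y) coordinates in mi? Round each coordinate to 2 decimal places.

(24.13, -46.16)

Leg 1 (144°, 54 mi): east 54 sin 144° = 31.74, north 54 cos 144° = -43.69
Leg 2 (252°, 8 mi): east 8 sin 252° = -7.61, north 8 cos 252° = -2.47
Summing: 24.13 mi east, -46.16 mi north → (24.13, -46.16).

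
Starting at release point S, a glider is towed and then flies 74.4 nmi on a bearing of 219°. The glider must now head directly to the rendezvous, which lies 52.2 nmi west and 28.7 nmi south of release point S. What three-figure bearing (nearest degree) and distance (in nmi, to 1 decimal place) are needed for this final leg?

Leg 1 (219°, 74.4 nmi): east 74.4 sin 219° = -46.82, north 74.4 cos 219° = -57.82
Current position: (-46.82, -57.82). Target: (-52.2, -28.7). Remaining: Δeast = -5.38, Δnorth = 29.12.
Bearing = atan2(-5.38, 29.12) mod 360° = 349.54°; distance = √((-5.38)² + (29.12)²) = 29.612 nmi.

350°, 29.6 nmi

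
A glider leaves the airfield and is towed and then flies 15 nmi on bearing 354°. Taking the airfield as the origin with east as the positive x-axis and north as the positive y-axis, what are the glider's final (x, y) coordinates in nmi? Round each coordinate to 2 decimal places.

Leg 1 (354°, 15 nmi): east 15 sin 354° = -1.57, north 15 cos 354° = 14.92
Summing: -1.57 nmi east, 14.92 nmi north → (-1.57, 14.92).

(-1.57, 14.92)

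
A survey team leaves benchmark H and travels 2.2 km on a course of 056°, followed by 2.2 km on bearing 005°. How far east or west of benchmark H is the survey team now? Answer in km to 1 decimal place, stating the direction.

2.0 km east

Leg 1 (056°, 2.2 km): east 2.2 sin 56° = 1.82, north 2.2 cos 56° = 1.23
Leg 2 (005°, 2.2 km): east 2.2 sin 5° = 0.19, north 2.2 cos 5° = 2.19
Net east component: 2.02 km.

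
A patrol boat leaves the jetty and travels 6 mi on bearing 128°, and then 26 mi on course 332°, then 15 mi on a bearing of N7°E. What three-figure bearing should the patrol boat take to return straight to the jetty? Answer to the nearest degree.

Leg 1 (128°, 6 mi): east 6 sin 128° = 4.73, north 6 cos 128° = -3.69
Leg 2 (332°, 26 mi): east 26 sin 332° = -12.21, north 26 cos 332° = 22.96
Leg 3 (N7°E, 15 mi): east 15 sin 7° = 1.83, north 15 cos 7° = 14.89
Net displacement: -5.65 east, 34.15 north. Direction back to start is (5.65, -34.15): bearing = atan2(5.65, -34.15) mod 360° = 170.61° ≈ 171°.

171°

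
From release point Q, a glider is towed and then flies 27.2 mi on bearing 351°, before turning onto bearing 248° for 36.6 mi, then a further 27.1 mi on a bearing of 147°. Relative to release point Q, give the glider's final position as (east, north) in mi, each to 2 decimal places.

Leg 1 (351°, 27.2 mi): east 27.2 sin 351° = -4.26, north 27.2 cos 351° = 26.87
Leg 2 (248°, 36.6 mi): east 36.6 sin 248° = -33.93, north 36.6 cos 248° = -13.71
Leg 3 (147°, 27.1 mi): east 27.1 sin 147° = 14.76, north 27.1 cos 147° = -22.73
Summing: -23.43 mi east, -9.57 mi north → (-23.43, -9.57).

(-23.43, -9.57)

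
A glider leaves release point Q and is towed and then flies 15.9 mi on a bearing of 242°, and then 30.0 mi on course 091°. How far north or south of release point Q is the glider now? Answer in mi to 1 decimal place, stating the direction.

Leg 1 (242°, 15.9 mi): east 15.9 sin 242° = -14.04, north 15.9 cos 242° = -7.46
Leg 2 (091°, 30.0 mi): east 30.0 sin 91° = 30.00, north 30.0 cos 91° = -0.52
Net north component: -7.99 mi.

8.0 mi south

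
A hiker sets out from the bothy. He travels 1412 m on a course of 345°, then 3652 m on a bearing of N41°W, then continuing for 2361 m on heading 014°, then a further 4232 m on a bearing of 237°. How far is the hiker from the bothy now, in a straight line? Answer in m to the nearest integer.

Leg 1 (345°, 1412 m): east 1412 sin 345° = -365.45, north 1412 cos 345° = 1363.89
Leg 2 (N41°W, 3652 m): east 3652 sin 319° = -2395.93, north 3652 cos 319° = 2756.20
Leg 3 (014°, 2361 m): east 2361 sin 14° = 571.18, north 2361 cos 14° = 2290.87
Leg 4 (237°, 4232 m): east 4232 sin 237° = -3549.25, north 4232 cos 237° = -2304.91
Net: -5739.46 east, 4106.04 north. Distance = √((-5739.46)² + (4106.04)²) = 7056.978 m.

7057 m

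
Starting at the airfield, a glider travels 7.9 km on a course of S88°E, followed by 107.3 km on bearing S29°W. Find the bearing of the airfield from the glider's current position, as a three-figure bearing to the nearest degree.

025°

Leg 1 (S88°E, 7.9 km): east 7.9 sin 92° = 7.90, north 7.9 cos 92° = -0.28
Leg 2 (S29°W, 107.3 km): east 107.3 sin 209° = -52.02, north 107.3 cos 209° = -93.85
Net displacement: -44.12 east, -94.12 north. Direction back to start is (44.12, 94.12): bearing = atan2(44.12, 94.12) mod 360° = 25.12° ≈ 025°.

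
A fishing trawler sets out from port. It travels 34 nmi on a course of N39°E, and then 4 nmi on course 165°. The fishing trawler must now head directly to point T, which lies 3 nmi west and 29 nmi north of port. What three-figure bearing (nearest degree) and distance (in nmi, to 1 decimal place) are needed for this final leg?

Leg 1 (N39°E, 34 nmi): east 34 sin 39° = 21.40, north 34 cos 39° = 26.42
Leg 2 (165°, 4 nmi): east 4 sin 165° = 1.04, north 4 cos 165° = -3.86
Current position: (22.43, 22.56). Target: (-3, 29). Remaining: Δeast = -25.43, Δnorth = 6.44.
Bearing = atan2(-25.43, 6.44) mod 360° = 284.21°; distance = √((-25.43)² + (6.44)²) = 26.235 nmi.

284°, 26.2 nmi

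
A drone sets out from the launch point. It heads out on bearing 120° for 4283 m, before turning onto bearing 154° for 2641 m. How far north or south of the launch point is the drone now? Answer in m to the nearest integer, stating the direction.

4515 m south

Leg 1 (120°, 4283 m): east 4283 sin 120° = 3709.19, north 4283 cos 120° = -2141.50
Leg 2 (154°, 2641 m): east 2641 sin 154° = 1157.74, north 2641 cos 154° = -2373.72
Net north component: -4515.22 m.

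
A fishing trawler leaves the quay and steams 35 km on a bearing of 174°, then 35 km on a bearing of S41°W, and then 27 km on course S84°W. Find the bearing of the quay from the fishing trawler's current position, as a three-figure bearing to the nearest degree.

036°

Leg 1 (174°, 35 km): east 35 sin 174° = 3.66, north 35 cos 174° = -34.81
Leg 2 (S41°W, 35 km): east 35 sin 221° = -22.96, north 35 cos 221° = -26.41
Leg 3 (S84°W, 27 km): east 27 sin 264° = -26.85, north 27 cos 264° = -2.82
Net displacement: -46.16 east, -64.05 north. Direction back to start is (46.16, 64.05): bearing = atan2(46.16, 64.05) mod 360° = 35.78° ≈ 036°.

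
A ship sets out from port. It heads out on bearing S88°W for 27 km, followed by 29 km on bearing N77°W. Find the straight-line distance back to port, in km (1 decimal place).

Leg 1 (S88°W, 27 km): east 27 sin 268° = -26.98, north 27 cos 268° = -0.94
Leg 2 (N77°W, 29 km): east 29 sin 283° = -28.26, north 29 cos 283° = 6.52
Net: -55.24 east, 5.58 north. Distance = √((-55.24)² + (5.58)²) = 55.522 km.

55.5 km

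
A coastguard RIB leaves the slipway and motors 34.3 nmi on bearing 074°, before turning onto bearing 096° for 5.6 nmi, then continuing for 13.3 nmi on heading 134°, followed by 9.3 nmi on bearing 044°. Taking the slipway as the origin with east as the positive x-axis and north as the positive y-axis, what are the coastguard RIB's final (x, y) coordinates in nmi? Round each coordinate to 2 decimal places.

Leg 1 (074°, 34.3 nmi): east 34.3 sin 74° = 32.97, north 34.3 cos 74° = 9.45
Leg 2 (096°, 5.6 nmi): east 5.6 sin 96° = 5.57, north 5.6 cos 96° = -0.59
Leg 3 (134°, 13.3 nmi): east 13.3 sin 134° = 9.57, north 13.3 cos 134° = -9.24
Leg 4 (044°, 9.3 nmi): east 9.3 sin 44° = 6.46, north 9.3 cos 44° = 6.69
Summing: 54.57 nmi east, 6.32 nmi north → (54.57, 6.32).

(54.57, 6.32)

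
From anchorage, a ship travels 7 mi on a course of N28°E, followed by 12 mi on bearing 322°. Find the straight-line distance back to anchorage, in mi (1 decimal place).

16.2 mi

Leg 1 (N28°E, 7 mi): east 7 sin 28° = 3.29, north 7 cos 28° = 6.18
Leg 2 (322°, 12 mi): east 12 sin 322° = -7.39, north 12 cos 322° = 9.46
Net: -4.10 east, 15.64 north. Distance = √((-4.10)² + (15.64)²) = 16.166 mi.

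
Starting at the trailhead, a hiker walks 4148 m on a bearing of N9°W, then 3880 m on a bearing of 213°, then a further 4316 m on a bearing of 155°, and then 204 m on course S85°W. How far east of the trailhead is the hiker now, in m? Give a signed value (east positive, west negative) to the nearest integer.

-1141 m

Leg 1 (N9°W, 4148 m): east 4148 sin 351° = -648.89, north 4148 cos 351° = 4096.93
Leg 2 (213°, 3880 m): east 3880 sin 213° = -2113.20, north 3880 cos 213° = -3254.04
Leg 3 (155°, 4316 m): east 4316 sin 155° = 1824.02, north 4316 cos 155° = -3911.62
Leg 4 (S85°W, 204 m): east 204 sin 265° = -203.22, north 204 cos 265° = -17.78
Net east component: -1141.29 m.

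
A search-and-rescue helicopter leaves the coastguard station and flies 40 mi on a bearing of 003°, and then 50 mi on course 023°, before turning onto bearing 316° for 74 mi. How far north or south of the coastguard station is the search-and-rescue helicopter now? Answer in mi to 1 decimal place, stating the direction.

Leg 1 (003°, 40 mi): east 40 sin 3° = 2.09, north 40 cos 3° = 39.95
Leg 2 (023°, 50 mi): east 50 sin 23° = 19.54, north 50 cos 23° = 46.03
Leg 3 (316°, 74 mi): east 74 sin 316° = -51.40, north 74 cos 316° = 53.23
Net north component: 139.20 mi.

139.2 mi north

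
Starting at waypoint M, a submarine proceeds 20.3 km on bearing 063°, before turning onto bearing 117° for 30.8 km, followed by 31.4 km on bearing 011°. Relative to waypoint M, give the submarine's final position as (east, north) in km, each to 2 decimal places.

Leg 1 (063°, 20.3 km): east 20.3 sin 63° = 18.09, north 20.3 cos 63° = 9.22
Leg 2 (117°, 30.8 km): east 30.8 sin 117° = 27.44, north 30.8 cos 117° = -13.98
Leg 3 (011°, 31.4 km): east 31.4 sin 11° = 5.99, north 31.4 cos 11° = 30.82
Summing: 51.52 km east, 26.06 km north → (51.52, 26.06).

(51.52, 26.06)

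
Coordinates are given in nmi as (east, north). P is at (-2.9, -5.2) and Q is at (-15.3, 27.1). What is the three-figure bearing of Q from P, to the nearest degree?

Δeast = -15.3 − -2.9 = -12.40; Δnorth = 27.1 − -5.2 = 32.30.
Bearing = atan2(Δeast, Δnorth) mod 360° = 339.00° ≈ 339°.

339°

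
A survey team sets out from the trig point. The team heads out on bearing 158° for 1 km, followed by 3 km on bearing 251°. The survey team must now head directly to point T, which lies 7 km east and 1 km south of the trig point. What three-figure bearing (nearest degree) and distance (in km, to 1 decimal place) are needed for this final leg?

Leg 1 (158°, 1 km): east 1 sin 158° = 0.37, north 1 cos 158° = -0.93
Leg 2 (251°, 3 km): east 3 sin 251° = -2.84, north 3 cos 251° = -0.98
Current position: (-2.46, -1.90). Target: (7, -1). Remaining: Δeast = 9.46, Δnorth = 0.90.
Bearing = atan2(9.46, 0.90) mod 360° = 84.54°; distance = √((9.46)² + (0.90)²) = 9.505 km.

085°, 9.5 km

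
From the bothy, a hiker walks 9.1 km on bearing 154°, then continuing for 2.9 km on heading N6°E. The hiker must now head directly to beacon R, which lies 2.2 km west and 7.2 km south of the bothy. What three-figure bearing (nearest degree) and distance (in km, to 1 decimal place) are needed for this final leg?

254°, 6.8 km

Leg 1 (154°, 9.1 km): east 9.1 sin 154° = 3.99, north 9.1 cos 154° = -8.18
Leg 2 (N6°E, 2.9 km): east 2.9 sin 6° = 0.30, north 2.9 cos 6° = 2.88
Current position: (4.29, -5.29). Target: (-2.2, -7.2). Remaining: Δeast = -6.49, Δnorth = -1.91.
Bearing = atan2(-6.49, -1.91) mod 360° = 253.65°; distance = √((-6.49)² + (-1.91)²) = 6.766 km.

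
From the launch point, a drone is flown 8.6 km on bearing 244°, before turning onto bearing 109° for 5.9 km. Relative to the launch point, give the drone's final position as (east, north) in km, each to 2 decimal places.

(-2.15, -5.69)

Leg 1 (244°, 8.6 km): east 8.6 sin 244° = -7.73, north 8.6 cos 244° = -3.77
Leg 2 (109°, 5.9 km): east 5.9 sin 109° = 5.58, north 5.9 cos 109° = -1.92
Summing: -2.15 km east, -5.69 km north → (-2.15, -5.69).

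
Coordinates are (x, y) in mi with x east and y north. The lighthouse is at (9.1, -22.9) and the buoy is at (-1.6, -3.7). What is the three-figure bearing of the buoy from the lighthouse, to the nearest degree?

Δeast = -1.6 − 9.1 = -10.70; Δnorth = -3.7 − -22.9 = 19.20.
Bearing = atan2(Δeast, Δnorth) mod 360° = 330.87° ≈ 331°.

331°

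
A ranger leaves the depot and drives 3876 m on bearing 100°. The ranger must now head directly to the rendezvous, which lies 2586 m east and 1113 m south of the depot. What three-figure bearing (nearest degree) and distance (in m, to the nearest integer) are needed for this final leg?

Leg 1 (100°, 3876 m): east 3876 sin 100° = 3817.11, north 3876 cos 100° = -673.06
Current position: (3817.11, -673.06). Target: (2586, -1113). Remaining: Δeast = -1231.11, Δnorth = -439.94.
Bearing = atan2(-1231.11, -439.94) mod 360° = 250.34°; distance = √((-1231.11)² + (-439.94)²) = 1307.360 m.

250°, 1307 m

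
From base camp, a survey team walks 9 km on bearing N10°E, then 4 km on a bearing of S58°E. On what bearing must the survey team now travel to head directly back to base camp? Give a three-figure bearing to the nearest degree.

216°

Leg 1 (N10°E, 9 km): east 9 sin 10° = 1.56, north 9 cos 10° = 8.86
Leg 2 (S58°E, 4 km): east 4 sin 122° = 3.39, north 4 cos 122° = -2.12
Net displacement: 4.96 east, 6.74 north. Direction back to start is (-4.96, -6.74): bearing = atan2(-4.96, -6.74) mod 360° = 216.31° ≈ 216°.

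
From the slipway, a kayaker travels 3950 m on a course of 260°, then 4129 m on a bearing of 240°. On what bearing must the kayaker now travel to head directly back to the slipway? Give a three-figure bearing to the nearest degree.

Leg 1 (260°, 3950 m): east 3950 sin 260° = -3889.99, north 3950 cos 260° = -685.91
Leg 2 (240°, 4129 m): east 4129 sin 240° = -3575.82, north 4129 cos 240° = -2064.50
Net displacement: -7465.81 east, -2750.41 north. Direction back to start is (7465.81, 2750.41): bearing = atan2(7465.81, 2750.41) mod 360° = 69.78° ≈ 070°.

070°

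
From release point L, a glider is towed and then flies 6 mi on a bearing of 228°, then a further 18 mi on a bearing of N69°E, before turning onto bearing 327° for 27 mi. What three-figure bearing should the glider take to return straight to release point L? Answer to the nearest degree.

175°

Leg 1 (228°, 6 mi): east 6 sin 228° = -4.46, north 6 cos 228° = -4.01
Leg 2 (N69°E, 18 mi): east 18 sin 69° = 16.80, north 18 cos 69° = 6.45
Leg 3 (327°, 27 mi): east 27 sin 327° = -14.71, north 27 cos 327° = 22.64
Net displacement: -2.36 east, 25.08 north. Direction back to start is (2.36, -25.08): bearing = atan2(2.36, -25.08) mod 360° = 174.63° ≈ 175°.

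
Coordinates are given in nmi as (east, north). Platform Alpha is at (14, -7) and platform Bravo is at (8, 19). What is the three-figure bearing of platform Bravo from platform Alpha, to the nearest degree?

Δeast = 8 − 14 = -6.00; Δnorth = 19 − -7 = 26.00.
Bearing = atan2(Δeast, Δnorth) mod 360° = 347.01° ≈ 347°.

347°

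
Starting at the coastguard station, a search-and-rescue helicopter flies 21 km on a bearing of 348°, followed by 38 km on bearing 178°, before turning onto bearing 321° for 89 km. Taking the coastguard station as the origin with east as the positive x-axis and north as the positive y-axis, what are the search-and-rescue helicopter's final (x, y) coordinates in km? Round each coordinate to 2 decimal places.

(-59.05, 51.73)

Leg 1 (348°, 21 km): east 21 sin 348° = -4.37, north 21 cos 348° = 20.54
Leg 2 (178°, 38 km): east 38 sin 178° = 1.33, north 38 cos 178° = -37.98
Leg 3 (321°, 89 km): east 89 sin 321° = -56.01, north 89 cos 321° = 69.17
Summing: -59.05 km east, 51.73 km north → (-59.05, 51.73).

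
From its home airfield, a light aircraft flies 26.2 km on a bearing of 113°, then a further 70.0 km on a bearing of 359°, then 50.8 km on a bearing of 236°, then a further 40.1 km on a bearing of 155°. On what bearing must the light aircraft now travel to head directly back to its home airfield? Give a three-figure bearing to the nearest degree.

024°

Leg 1 (113°, 26.2 km): east 26.2 sin 113° = 24.12, north 26.2 cos 113° = -10.24
Leg 2 (359°, 70.0 km): east 70.0 sin 359° = -1.22, north 70.0 cos 359° = 69.99
Leg 3 (236°, 50.8 km): east 50.8 sin 236° = -42.12, north 50.8 cos 236° = -28.41
Leg 4 (155°, 40.1 km): east 40.1 sin 155° = 16.95, north 40.1 cos 155° = -36.34
Net displacement: -2.27 east, -5.00 north. Direction back to start is (2.27, 5.00): bearing = atan2(2.27, 5.00) mod 360° = 24.45° ≈ 024°.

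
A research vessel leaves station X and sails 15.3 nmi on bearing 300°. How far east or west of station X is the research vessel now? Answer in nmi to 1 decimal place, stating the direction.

13.3 nmi west

Leg 1 (300°, 15.3 nmi): east 15.3 sin 300° = -13.25, north 15.3 cos 300° = 7.65
Net east component: -13.25 nmi.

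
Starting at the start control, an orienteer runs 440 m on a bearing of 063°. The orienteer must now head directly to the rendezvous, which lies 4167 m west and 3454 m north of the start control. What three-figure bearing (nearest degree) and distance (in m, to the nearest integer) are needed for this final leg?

306°, 5601 m

Leg 1 (063°, 440 m): east 440 sin 63° = 392.04, north 440 cos 63° = 199.76
Current position: (392.04, 199.76). Target: (-4167, 3454). Remaining: Δeast = -4559.04, Δnorth = 3254.24.
Bearing = atan2(-4559.04, 3254.24) mod 360° = 305.52°; distance = √((-4559.04)² + (3254.24)²) = 5601.337 m.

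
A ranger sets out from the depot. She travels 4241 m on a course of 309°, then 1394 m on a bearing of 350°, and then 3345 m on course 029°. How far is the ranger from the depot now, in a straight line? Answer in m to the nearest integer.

Leg 1 (309°, 4241 m): east 4241 sin 309° = -3295.88, north 4241 cos 309° = 2668.95
Leg 2 (350°, 1394 m): east 1394 sin 350° = -242.07, north 1394 cos 350° = 1372.82
Leg 3 (029°, 3345 m): east 3345 sin 29° = 1621.69, north 3345 cos 29° = 2925.60
Net: -1916.25 east, 6967.37 north. Distance = √((-1916.25)² + (6967.37)²) = 7226.085 m.

7226 m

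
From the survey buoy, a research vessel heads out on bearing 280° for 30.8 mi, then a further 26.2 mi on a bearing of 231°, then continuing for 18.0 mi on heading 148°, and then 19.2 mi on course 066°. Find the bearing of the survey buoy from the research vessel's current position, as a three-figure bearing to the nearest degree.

Leg 1 (280°, 30.8 mi): east 30.8 sin 280° = -30.33, north 30.8 cos 280° = 5.35
Leg 2 (231°, 26.2 mi): east 26.2 sin 231° = -20.36, north 26.2 cos 231° = -16.49
Leg 3 (148°, 18.0 mi): east 18.0 sin 148° = 9.54, north 18.0 cos 148° = -15.26
Leg 4 (066°, 19.2 mi): east 19.2 sin 66° = 17.54, north 19.2 cos 66° = 7.81
Net displacement: -23.61 east, -18.60 north. Direction back to start is (23.61, 18.60): bearing = atan2(23.61, 18.60) mod 360° = 51.78° ≈ 052°.

052°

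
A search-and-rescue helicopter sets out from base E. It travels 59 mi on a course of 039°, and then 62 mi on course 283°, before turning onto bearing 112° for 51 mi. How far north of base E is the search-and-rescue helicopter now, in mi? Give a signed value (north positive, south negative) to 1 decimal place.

Leg 1 (039°, 59 mi): east 59 sin 39° = 37.13, north 59 cos 39° = 45.85
Leg 2 (283°, 62 mi): east 62 sin 283° = -60.41, north 62 cos 283° = 13.95
Leg 3 (112°, 51 mi): east 51 sin 112° = 47.29, north 51 cos 112° = -19.10
Net north component: 40.69 mi.

40.7 mi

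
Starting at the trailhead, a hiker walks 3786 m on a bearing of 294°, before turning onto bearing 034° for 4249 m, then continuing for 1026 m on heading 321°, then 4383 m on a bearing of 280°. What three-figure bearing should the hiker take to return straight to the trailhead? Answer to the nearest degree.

Leg 1 (294°, 3786 m): east 3786 sin 294° = -3458.68, north 3786 cos 294° = 1539.90
Leg 2 (034°, 4249 m): east 4249 sin 34° = 2376.01, north 4249 cos 34° = 3522.58
Leg 3 (321°, 1026 m): east 1026 sin 321° = -645.68, north 1026 cos 321° = 797.35
Leg 4 (280°, 4383 m): east 4383 sin 280° = -4316.41, north 4383 cos 280° = 761.10
Net displacement: -6044.77 east, 6620.94 north. Direction back to start is (6044.77, -6620.94): bearing = atan2(6044.77, -6620.94) mod 360° = 137.60° ≈ 138°.

138°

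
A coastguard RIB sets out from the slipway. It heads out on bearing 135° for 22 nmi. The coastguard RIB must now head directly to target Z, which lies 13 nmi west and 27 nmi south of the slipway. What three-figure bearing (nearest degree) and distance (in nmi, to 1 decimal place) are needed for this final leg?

Leg 1 (135°, 22 nmi): east 22 sin 135° = 15.56, north 22 cos 135° = -15.56
Current position: (15.56, -15.56). Target: (-13, -27). Remaining: Δeast = -28.56, Δnorth = -11.44.
Bearing = atan2(-28.56, -11.44) mod 360° = 248.16°; distance = √((-28.56)² + (-11.44)²) = 30.764 nmi.

248°, 30.8 nmi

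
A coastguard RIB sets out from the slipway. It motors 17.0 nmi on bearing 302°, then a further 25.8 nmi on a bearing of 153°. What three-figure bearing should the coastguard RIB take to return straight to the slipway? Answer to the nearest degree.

011°

Leg 1 (302°, 17.0 nmi): east 17.0 sin 302° = -14.42, north 17.0 cos 302° = 9.01
Leg 2 (153°, 25.8 nmi): east 25.8 sin 153° = 11.71, north 25.8 cos 153° = -22.99
Net displacement: -2.70 east, -13.98 north. Direction back to start is (2.70, 13.98): bearing = atan2(2.70, 13.98) mod 360° = 10.95° ≈ 011°.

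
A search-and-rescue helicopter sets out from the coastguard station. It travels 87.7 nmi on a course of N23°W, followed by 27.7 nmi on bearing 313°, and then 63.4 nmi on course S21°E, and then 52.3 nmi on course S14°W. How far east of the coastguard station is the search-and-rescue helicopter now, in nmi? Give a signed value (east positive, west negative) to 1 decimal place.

-44.5 nmi

Leg 1 (N23°W, 87.7 nmi): east 87.7 sin 337° = -34.27, north 87.7 cos 337° = 80.73
Leg 2 (313°, 27.7 nmi): east 27.7 sin 313° = -20.26, north 27.7 cos 313° = 18.89
Leg 3 (S21°E, 63.4 nmi): east 63.4 sin 159° = 22.72, north 63.4 cos 159° = -59.19
Leg 4 (S14°W, 52.3 nmi): east 52.3 sin 194° = -12.65, north 52.3 cos 194° = -50.75
Net east component: -44.46 nmi.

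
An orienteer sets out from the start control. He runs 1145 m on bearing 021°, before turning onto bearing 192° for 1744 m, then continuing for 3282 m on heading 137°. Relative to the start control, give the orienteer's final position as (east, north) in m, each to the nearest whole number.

(2286, -3037)

Leg 1 (021°, 1145 m): east 1145 sin 21° = 410.33, north 1145 cos 21° = 1068.95
Leg 2 (192°, 1744 m): east 1744 sin 192° = -362.60, north 1744 cos 192° = -1705.89
Leg 3 (137°, 3282 m): east 3282 sin 137° = 2238.32, north 3282 cos 137° = -2400.30
Summing: 2286.05 m east, -3037.24 m north → (2286, -3037).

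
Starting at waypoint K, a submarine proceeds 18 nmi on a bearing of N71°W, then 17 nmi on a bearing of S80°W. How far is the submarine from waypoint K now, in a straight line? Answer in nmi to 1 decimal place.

Leg 1 (N71°W, 18 nmi): east 18 sin 289° = -17.02, north 18 cos 289° = 5.86
Leg 2 (S80°W, 17 nmi): east 17 sin 260° = -16.74, north 17 cos 260° = -2.95
Net: -33.76 east, 2.91 north. Distance = √((-33.76)² + (2.91)²) = 33.886 nmi.

33.9 nmi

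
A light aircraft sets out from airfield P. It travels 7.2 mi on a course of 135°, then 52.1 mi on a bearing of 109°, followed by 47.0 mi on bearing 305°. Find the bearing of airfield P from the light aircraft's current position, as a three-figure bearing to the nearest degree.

Leg 1 (135°, 7.2 mi): east 7.2 sin 135° = 5.09, north 7.2 cos 135° = -5.09
Leg 2 (109°, 52.1 mi): east 52.1 sin 109° = 49.26, north 52.1 cos 109° = -16.96
Leg 3 (305°, 47.0 mi): east 47.0 sin 305° = -38.50, north 47.0 cos 305° = 26.96
Net displacement: 15.85 east, 4.90 north. Direction back to start is (-15.85, -4.90): bearing = atan2(-15.85, -4.90) mod 360° = 252.81° ≈ 253°.

253°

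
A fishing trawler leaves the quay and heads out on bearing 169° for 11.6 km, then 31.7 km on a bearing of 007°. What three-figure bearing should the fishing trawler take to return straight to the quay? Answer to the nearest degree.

Leg 1 (169°, 11.6 km): east 11.6 sin 169° = 2.21, north 11.6 cos 169° = -11.39
Leg 2 (007°, 31.7 km): east 31.7 sin 7° = 3.86, north 31.7 cos 7° = 31.46
Net displacement: 6.08 east, 20.08 north. Direction back to start is (-6.08, -20.08): bearing = atan2(-6.08, -20.08) mod 360° = 196.84° ≈ 197°.

197°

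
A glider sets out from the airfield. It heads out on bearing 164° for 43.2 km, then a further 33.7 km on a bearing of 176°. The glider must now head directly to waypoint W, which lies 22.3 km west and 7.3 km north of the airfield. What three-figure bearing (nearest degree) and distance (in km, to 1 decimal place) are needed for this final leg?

Leg 1 (164°, 43.2 km): east 43.2 sin 164° = 11.91, north 43.2 cos 164° = -41.53
Leg 2 (176°, 33.7 km): east 33.7 sin 176° = 2.35, north 33.7 cos 176° = -33.62
Current position: (14.26, -75.14). Target: (-22.3, 7.3). Remaining: Δeast = -36.56, Δnorth = 82.44.
Bearing = atan2(-36.56, 82.44) mod 360° = 336.09°; distance = √((-36.56)² + (82.44)²) = 90.186 km.

336°, 90.2 km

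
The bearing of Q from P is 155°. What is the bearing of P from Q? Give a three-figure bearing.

Back-bearing = 155° + 180° = 335°.

335°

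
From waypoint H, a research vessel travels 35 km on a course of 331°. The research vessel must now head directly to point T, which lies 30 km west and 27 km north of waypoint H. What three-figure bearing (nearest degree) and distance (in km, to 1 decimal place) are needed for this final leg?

255°, 13.5 km

Leg 1 (331°, 35 km): east 35 sin 331° = -16.97, north 35 cos 331° = 30.61
Current position: (-16.97, 30.61). Target: (-30, 27). Remaining: Δeast = -13.03, Δnorth = -3.61.
Bearing = atan2(-13.03, -3.61) mod 360° = 254.51°; distance = √((-13.03)² + (-3.61)²) = 13.523 km.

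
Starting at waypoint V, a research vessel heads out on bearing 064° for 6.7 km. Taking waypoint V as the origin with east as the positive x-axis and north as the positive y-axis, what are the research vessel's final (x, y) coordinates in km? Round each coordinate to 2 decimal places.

(6.02, 2.94)

Leg 1 (064°, 6.7 km): east 6.7 sin 64° = 6.02, north 6.7 cos 64° = 2.94
Summing: 6.02 km east, 2.94 km north → (6.02, 2.94).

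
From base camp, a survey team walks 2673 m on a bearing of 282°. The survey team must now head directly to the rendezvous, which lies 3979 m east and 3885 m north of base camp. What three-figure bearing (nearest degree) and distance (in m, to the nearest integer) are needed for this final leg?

063°, 7386 m

Leg 1 (282°, 2673 m): east 2673 sin 282° = -2614.59, north 2673 cos 282° = 555.75
Current position: (-2614.59, 555.75). Target: (3979, 3885). Remaining: Δeast = 6593.59, Δnorth = 3329.25.
Bearing = atan2(6593.59, 3329.25) mod 360° = 63.21°; distance = √((6593.59)² + (3329.25)²) = 7386.429 m.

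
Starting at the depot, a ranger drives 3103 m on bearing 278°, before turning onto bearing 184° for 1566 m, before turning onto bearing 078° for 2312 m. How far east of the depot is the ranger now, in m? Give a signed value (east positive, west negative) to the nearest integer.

Leg 1 (278°, 3103 m): east 3103 sin 278° = -3072.80, north 3103 cos 278° = 431.85
Leg 2 (184°, 1566 m): east 1566 sin 184° = -109.24, north 1566 cos 184° = -1562.19
Leg 3 (078°, 2312 m): east 2312 sin 78° = 2261.48, north 2312 cos 78° = 480.69
Net east component: -920.56 m.

-921 m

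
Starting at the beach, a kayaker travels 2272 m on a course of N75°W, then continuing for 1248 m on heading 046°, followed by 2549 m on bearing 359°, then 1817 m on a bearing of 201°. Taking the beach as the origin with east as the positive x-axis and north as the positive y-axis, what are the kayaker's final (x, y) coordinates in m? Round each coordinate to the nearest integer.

Leg 1 (N75°W, 2272 m): east 2272 sin 285° = -2194.58, north 2272 cos 285° = 588.04
Leg 2 (046°, 1248 m): east 1248 sin 46° = 897.74, north 1248 cos 46° = 866.93
Leg 3 (359°, 2549 m): east 2549 sin 359° = -44.49, north 2549 cos 359° = 2548.61
Leg 4 (201°, 1817 m): east 1817 sin 201° = -651.15, north 1817 cos 201° = -1696.32
Summing: -1992.49 m east, 2307.27 m north → (-1992, 2307).

(-1992, 2307)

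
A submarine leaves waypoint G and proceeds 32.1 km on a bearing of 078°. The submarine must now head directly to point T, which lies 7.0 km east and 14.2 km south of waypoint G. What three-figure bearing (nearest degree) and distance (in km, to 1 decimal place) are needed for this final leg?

Leg 1 (078°, 32.1 km): east 32.1 sin 78° = 31.40, north 32.1 cos 78° = 6.67
Current position: (31.40, 6.67). Target: (7.0, -14.2). Remaining: Δeast = -24.40, Δnorth = -20.87.
Bearing = atan2(-24.40, -20.87) mod 360° = 229.45°; distance = √((-24.40)² + (-20.87)²) = 32.109 km.

229°, 32.1 km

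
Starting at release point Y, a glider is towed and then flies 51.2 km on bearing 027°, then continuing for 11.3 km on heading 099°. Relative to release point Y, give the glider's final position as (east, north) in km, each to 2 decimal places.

(34.41, 43.85)

Leg 1 (027°, 51.2 km): east 51.2 sin 27° = 23.24, north 51.2 cos 27° = 45.62
Leg 2 (099°, 11.3 km): east 11.3 sin 99° = 11.16, north 11.3 cos 99° = -1.77
Summing: 34.41 km east, 43.85 km north → (34.41, 43.85).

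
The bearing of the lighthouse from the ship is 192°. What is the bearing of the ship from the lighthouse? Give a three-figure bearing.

012°

Back-bearing = 192° − 180° = 012°.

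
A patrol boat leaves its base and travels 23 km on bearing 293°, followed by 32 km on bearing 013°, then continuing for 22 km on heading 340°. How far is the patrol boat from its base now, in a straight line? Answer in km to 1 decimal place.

Leg 1 (293°, 23 km): east 23 sin 293° = -21.17, north 23 cos 293° = 8.99
Leg 2 (013°, 32 km): east 32 sin 13° = 7.20, north 32 cos 13° = 31.18
Leg 3 (340°, 22 km): east 22 sin 340° = -7.52, north 22 cos 340° = 20.67
Net: -21.50 east, 60.84 north. Distance = √((-21.50)² + (60.84)²) = 64.526 km.

64.5 km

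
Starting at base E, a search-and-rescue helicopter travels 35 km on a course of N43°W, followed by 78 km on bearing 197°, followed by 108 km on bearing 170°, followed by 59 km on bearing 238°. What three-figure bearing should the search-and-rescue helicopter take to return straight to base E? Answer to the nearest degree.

Leg 1 (N43°W, 35 km): east 35 sin 317° = -23.87, north 35 cos 317° = 25.60
Leg 2 (197°, 78 km): east 78 sin 197° = -22.80, north 78 cos 197° = -74.59
Leg 3 (170°, 108 km): east 108 sin 170° = 18.75, north 108 cos 170° = -106.36
Leg 4 (238°, 59 km): east 59 sin 238° = -50.03, north 59 cos 238° = -31.27
Net displacement: -77.96 east, -186.62 north. Direction back to start is (77.96, 186.62): bearing = atan2(77.96, 186.62) mod 360° = 22.67° ≈ 023°.

023°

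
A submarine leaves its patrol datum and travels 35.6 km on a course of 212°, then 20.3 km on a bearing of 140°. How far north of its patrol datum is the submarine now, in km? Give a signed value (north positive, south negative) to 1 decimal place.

Leg 1 (212°, 35.6 km): east 35.6 sin 212° = -18.87, north 35.6 cos 212° = -30.19
Leg 2 (140°, 20.3 km): east 20.3 sin 140° = 13.05, north 20.3 cos 140° = -15.55
Net north component: -45.74 km.

-45.7 km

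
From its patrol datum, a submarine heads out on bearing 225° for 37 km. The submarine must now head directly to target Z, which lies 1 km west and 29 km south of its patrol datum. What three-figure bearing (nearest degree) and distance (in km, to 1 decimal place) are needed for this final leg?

096°, 25.3 km

Leg 1 (225°, 37 km): east 37 sin 225° = -26.16, north 37 cos 225° = -26.16
Current position: (-26.16, -26.16). Target: (-1, -29). Remaining: Δeast = 25.16, Δnorth = -2.84.
Bearing = atan2(25.16, -2.84) mod 360° = 96.43°; distance = √((25.16)² + (-2.84)²) = 25.322 km.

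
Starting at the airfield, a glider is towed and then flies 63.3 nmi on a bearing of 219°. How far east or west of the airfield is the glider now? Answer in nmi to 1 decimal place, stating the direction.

Leg 1 (219°, 63.3 nmi): east 63.3 sin 219° = -39.84, north 63.3 cos 219° = -49.19
Net east component: -39.84 nmi.

39.8 nmi west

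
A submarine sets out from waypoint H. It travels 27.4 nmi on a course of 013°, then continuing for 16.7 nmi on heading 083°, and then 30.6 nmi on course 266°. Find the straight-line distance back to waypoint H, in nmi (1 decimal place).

Leg 1 (013°, 27.4 nmi): east 27.4 sin 13° = 6.16, north 27.4 cos 13° = 26.70
Leg 2 (083°, 16.7 nmi): east 16.7 sin 83° = 16.58, north 16.7 cos 83° = 2.04
Leg 3 (266°, 30.6 nmi): east 30.6 sin 266° = -30.53, north 30.6 cos 266° = -2.13
Net: -7.79 east, 26.60 north. Distance = √((-7.79)² + (26.60)²) = 27.715 nmi.

27.7 nmi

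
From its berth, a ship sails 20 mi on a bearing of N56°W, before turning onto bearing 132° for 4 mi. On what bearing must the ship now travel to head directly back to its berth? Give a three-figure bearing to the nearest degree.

Leg 1 (N56°W, 20 mi): east 20 sin 304° = -16.58, north 20 cos 304° = 11.18
Leg 2 (132°, 4 mi): east 4 sin 132° = 2.97, north 4 cos 132° = -2.68
Net displacement: -13.61 east, 8.51 north. Direction back to start is (13.61, -8.51): bearing = atan2(13.61, -8.51) mod 360° = 122.01° ≈ 122°.

122°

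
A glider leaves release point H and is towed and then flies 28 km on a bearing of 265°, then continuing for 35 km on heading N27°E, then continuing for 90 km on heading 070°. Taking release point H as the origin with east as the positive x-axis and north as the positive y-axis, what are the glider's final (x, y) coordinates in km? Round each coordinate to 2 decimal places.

(72.57, 59.53)

Leg 1 (265°, 28 km): east 28 sin 265° = -27.89, north 28 cos 265° = -2.44
Leg 2 (N27°E, 35 km): east 35 sin 27° = 15.89, north 35 cos 27° = 31.19
Leg 3 (070°, 90 km): east 90 sin 70° = 84.57, north 90 cos 70° = 30.78
Summing: 72.57 km east, 59.53 km north → (72.57, 59.53).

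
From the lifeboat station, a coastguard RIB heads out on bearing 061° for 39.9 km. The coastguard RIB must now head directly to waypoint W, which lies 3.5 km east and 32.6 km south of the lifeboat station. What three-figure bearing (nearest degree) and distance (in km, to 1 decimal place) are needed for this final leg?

Leg 1 (061°, 39.9 km): east 39.9 sin 61° = 34.90, north 39.9 cos 61° = 19.34
Current position: (34.90, 19.34). Target: (3.5, -32.6). Remaining: Δeast = -31.40, Δnorth = -51.94.
Bearing = atan2(-31.40, -51.94) mod 360° = 211.15°; distance = √((-31.40)² + (-51.94)²) = 60.696 km.

211°, 60.7 km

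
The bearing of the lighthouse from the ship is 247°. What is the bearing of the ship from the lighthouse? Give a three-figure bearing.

067°

Back-bearing = 247° − 180° = 067°.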